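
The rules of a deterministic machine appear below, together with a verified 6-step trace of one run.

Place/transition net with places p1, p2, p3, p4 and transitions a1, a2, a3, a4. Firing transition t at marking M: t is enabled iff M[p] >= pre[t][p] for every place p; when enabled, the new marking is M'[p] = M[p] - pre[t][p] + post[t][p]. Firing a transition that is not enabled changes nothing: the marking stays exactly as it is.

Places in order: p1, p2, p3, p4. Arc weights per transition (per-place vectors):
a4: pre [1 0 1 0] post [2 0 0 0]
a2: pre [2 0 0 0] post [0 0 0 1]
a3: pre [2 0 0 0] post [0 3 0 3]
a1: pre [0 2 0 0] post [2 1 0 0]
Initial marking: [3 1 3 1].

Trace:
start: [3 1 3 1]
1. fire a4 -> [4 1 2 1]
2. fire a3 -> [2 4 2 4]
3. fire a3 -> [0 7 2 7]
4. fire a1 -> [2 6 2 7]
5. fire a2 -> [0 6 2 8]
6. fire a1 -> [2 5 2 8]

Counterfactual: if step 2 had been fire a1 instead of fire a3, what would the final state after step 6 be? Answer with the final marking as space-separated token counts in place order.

(re-executing from step 2 with the substitution; state before step 2: [4 1 2 1])
2. fire a1 -> [4 1 2 1]
3. fire a3 -> [2 4 2 4]
4. fire a1 -> [4 3 2 4]
5. fire a2 -> [2 3 2 5]
6. fire a1 -> [4 2 2 5]

4 2 2 5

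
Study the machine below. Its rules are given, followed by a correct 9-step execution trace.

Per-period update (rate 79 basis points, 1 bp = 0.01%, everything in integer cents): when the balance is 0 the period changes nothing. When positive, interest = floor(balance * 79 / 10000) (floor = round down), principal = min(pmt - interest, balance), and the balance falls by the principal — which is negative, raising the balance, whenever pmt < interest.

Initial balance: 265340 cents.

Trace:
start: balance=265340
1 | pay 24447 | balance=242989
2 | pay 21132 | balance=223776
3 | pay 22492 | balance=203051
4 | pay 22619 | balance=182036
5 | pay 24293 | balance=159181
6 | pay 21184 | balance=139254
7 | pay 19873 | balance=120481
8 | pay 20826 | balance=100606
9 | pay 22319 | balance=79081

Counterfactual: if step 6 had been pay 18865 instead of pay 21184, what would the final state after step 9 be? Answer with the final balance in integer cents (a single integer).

(re-executing from step 6 with the substitution; state before step 6: balance=159181)
6 | pay 18865 | balance=141573
7 | pay 19873 | balance=122818
8 | pay 20826 | balance=102962
9 | pay 22319 | balance=81456

81456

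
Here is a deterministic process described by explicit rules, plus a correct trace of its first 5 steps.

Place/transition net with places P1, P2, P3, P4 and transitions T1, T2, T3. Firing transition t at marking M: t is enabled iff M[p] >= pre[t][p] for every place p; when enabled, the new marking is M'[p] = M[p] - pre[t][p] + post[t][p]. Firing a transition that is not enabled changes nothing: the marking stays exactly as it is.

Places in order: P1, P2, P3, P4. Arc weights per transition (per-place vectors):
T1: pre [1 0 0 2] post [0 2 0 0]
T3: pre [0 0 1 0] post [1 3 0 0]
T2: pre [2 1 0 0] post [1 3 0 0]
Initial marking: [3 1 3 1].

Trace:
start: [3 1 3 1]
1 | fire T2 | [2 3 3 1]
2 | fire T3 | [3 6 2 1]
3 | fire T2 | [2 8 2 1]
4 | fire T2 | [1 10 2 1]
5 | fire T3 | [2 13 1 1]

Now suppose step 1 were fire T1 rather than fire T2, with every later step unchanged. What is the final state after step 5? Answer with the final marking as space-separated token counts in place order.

(re-executing from step 1 with the substitution; state before step 1: [3 1 3 1])
1 | fire T1 | [3 1 3 1]
2 | fire T3 | [4 4 2 1]
3 | fire T2 | [3 6 2 1]
4 | fire T2 | [2 8 2 1]
5 | fire T3 | [3 11 1 1]

3 11 1 1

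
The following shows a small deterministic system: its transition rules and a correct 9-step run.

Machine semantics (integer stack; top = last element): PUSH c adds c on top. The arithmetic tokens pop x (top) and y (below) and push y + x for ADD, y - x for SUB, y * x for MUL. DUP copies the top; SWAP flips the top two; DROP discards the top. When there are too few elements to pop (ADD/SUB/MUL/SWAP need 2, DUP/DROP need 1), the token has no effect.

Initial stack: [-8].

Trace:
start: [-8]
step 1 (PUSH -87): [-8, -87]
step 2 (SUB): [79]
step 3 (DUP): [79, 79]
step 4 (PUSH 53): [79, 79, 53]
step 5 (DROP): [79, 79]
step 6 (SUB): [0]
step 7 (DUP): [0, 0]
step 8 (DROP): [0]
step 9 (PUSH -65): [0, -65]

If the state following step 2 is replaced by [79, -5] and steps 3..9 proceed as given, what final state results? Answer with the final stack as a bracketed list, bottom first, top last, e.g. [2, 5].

state after step 2 := [79, -5]
step 3 (DUP): [79, -5, -5]
step 4 (PUSH 53): [79, -5, -5, 53]
step 5 (DROP): [79, -5, -5]
step 6 (SUB): [79, 0]
step 7 (DUP): [79, 0, 0]
step 8 (DROP): [79, 0]
step 9 (PUSH -65): [79, 0, -65]

[79, 0, -65]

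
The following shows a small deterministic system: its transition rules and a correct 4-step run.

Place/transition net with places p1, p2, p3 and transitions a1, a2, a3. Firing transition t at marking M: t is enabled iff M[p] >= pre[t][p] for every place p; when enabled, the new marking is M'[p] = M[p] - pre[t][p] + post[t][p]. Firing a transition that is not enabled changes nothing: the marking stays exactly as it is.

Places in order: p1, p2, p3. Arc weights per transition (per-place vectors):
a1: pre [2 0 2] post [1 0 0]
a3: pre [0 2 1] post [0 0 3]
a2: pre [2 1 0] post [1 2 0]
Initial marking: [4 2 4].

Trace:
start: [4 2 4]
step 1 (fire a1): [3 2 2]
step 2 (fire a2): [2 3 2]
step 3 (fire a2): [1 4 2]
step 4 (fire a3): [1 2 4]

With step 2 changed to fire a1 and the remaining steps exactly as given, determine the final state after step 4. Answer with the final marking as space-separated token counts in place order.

1 3 0

(re-executing from step 2 with the substitution; state before step 2: [3 2 2])
step 2 (fire a1): [2 2 0]
step 3 (fire a2): [1 3 0]
step 4 (fire a3): [1 3 0]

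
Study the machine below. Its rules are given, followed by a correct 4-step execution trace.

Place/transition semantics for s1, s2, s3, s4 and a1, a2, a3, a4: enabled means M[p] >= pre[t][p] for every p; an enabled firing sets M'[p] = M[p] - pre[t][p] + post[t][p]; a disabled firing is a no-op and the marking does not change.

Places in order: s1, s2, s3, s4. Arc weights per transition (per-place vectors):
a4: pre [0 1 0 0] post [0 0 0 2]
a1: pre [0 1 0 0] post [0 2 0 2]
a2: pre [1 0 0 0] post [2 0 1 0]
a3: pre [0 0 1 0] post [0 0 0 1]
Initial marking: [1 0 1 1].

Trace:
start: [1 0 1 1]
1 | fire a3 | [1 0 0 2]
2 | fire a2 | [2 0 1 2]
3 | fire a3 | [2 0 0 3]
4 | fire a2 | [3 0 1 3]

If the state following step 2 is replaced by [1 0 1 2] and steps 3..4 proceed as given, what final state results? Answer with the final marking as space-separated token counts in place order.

state after step 2 := [1 0 1 2]
3 | fire a3 | [1 0 0 3]
4 | fire a2 | [2 0 1 3]

2 0 1 3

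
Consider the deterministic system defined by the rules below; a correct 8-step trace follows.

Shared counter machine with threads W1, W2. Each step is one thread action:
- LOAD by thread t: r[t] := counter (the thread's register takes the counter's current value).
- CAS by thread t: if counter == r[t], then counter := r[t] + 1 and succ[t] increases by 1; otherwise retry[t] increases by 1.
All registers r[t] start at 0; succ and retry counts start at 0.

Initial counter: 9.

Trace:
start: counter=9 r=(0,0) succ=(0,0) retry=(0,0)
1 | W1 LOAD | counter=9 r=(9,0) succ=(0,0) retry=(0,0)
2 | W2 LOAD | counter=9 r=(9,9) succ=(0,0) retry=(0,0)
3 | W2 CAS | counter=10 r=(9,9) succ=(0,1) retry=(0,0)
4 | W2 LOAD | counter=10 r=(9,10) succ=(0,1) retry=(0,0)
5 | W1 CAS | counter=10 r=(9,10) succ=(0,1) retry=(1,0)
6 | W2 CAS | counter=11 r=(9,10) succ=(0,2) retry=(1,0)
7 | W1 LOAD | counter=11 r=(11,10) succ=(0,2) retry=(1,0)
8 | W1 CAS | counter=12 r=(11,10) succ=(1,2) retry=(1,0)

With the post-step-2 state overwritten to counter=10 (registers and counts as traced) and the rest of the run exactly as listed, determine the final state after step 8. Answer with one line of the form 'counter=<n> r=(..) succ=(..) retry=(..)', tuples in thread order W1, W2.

counter=12 r=(11,10) succ=(1,1) retry=(1,1)

state after step 2 := counter=10 r=(9,9) succ=(0,0) retry=(0,0)
3 | W2 CAS | counter=10 r=(9,9) succ=(0,0) retry=(0,1)
4 | W2 LOAD | counter=10 r=(9,10) succ=(0,0) retry=(0,1)
5 | W1 CAS | counter=10 r=(9,10) succ=(0,0) retry=(1,1)
6 | W2 CAS | counter=11 r=(9,10) succ=(0,1) retry=(1,1)
7 | W1 LOAD | counter=11 r=(11,10) succ=(0,1) retry=(1,1)
8 | W1 CAS | counter=12 r=(11,10) succ=(1,1) retry=(1,1)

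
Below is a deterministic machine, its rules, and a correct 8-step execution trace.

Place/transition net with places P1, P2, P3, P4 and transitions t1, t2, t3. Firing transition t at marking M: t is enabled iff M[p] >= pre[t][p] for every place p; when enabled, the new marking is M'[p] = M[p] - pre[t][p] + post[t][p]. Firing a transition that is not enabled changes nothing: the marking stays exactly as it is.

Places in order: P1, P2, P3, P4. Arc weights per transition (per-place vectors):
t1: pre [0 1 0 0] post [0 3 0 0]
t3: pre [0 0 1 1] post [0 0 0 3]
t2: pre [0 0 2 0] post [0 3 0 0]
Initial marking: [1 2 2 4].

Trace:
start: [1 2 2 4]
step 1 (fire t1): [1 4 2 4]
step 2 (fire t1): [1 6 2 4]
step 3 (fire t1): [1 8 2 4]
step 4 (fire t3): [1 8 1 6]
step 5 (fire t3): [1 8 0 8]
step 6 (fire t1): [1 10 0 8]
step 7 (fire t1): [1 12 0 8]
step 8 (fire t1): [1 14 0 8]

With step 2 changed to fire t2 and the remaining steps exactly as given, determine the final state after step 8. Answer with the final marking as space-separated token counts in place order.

1 15 0 4

(re-executing from step 2 with the substitution; state before step 2: [1 4 2 4])
step 2 (fire t2): [1 7 0 4]
step 3 (fire t1): [1 9 0 4]
step 4 (fire t3): [1 9 0 4]
step 5 (fire t3): [1 9 0 4]
step 6 (fire t1): [1 11 0 4]
step 7 (fire t1): [1 13 0 4]
step 8 (fire t1): [1 15 0 4]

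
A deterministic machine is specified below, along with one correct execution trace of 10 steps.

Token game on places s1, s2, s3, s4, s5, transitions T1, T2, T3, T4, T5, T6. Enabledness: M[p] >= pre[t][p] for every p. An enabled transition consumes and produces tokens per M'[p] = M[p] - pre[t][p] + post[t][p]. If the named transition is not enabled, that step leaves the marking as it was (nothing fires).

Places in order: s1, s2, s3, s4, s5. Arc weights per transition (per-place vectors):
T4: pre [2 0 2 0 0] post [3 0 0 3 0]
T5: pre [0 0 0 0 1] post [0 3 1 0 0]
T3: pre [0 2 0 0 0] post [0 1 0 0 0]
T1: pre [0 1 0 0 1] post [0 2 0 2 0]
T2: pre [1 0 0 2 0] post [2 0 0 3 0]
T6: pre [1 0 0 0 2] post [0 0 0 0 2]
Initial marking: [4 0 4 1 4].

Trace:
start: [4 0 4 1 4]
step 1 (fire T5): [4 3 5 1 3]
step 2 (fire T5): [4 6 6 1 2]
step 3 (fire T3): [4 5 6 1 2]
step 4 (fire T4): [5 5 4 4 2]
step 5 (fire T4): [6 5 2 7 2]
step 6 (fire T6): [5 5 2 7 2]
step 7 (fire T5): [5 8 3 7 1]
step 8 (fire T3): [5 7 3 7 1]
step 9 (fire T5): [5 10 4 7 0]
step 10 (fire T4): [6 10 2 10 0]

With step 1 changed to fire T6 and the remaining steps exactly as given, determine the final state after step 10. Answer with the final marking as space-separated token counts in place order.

5 7 1 10 1

(re-executing from step 1 with the substitution; state before step 1: [4 0 4 1 4])
step 1 (fire T6): [3 0 4 1 4]
step 2 (fire T5): [3 3 5 1 3]
step 3 (fire T3): [3 2 5 1 3]
step 4 (fire T4): [4 2 3 4 3]
step 5 (fire T4): [5 2 1 7 3]
step 6 (fire T6): [4 2 1 7 3]
step 7 (fire T5): [4 5 2 7 2]
step 8 (fire T3): [4 4 2 7 2]
step 9 (fire T5): [4 7 3 7 1]
step 10 (fire T4): [5 7 1 10 1]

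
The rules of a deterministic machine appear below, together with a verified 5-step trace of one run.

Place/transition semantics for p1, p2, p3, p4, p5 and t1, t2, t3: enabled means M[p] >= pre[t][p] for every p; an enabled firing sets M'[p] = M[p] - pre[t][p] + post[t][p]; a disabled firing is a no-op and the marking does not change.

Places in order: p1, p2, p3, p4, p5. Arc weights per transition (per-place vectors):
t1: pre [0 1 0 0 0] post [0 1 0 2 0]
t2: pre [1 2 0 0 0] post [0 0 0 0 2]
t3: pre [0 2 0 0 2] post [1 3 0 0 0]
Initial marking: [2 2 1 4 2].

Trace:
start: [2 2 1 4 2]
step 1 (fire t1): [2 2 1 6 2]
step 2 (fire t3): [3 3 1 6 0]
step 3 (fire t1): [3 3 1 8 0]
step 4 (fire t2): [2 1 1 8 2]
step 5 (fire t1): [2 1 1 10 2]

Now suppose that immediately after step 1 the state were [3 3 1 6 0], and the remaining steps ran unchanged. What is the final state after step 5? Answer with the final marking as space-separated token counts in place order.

2 1 1 10 2

state after step 1 := [3 3 1 6 0]
step 2 (fire t3): [3 3 1 6 0]
step 3 (fire t1): [3 3 1 8 0]
step 4 (fire t2): [2 1 1 8 2]
step 5 (fire t1): [2 1 1 10 2]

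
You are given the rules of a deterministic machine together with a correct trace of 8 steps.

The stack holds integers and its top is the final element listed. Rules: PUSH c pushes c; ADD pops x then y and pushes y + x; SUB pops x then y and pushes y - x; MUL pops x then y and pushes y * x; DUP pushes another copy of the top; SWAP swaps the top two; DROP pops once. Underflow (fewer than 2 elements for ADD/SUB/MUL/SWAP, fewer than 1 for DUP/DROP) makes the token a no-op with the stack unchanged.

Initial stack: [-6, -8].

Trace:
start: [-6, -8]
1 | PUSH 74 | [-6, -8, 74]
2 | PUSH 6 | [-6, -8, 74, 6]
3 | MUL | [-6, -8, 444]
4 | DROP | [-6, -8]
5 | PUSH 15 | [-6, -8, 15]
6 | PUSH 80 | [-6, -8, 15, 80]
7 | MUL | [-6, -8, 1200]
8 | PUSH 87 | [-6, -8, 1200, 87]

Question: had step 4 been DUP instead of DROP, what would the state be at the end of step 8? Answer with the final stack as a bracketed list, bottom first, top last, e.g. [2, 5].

[-6, -8, 444, 444, 1200, 87]

(re-executing from step 4 with the substitution; state before step 4: [-6, -8, 444])
4 | DUP | [-6, -8, 444, 444]
5 | PUSH 15 | [-6, -8, 444, 444, 15]
6 | PUSH 80 | [-6, -8, 444, 444, 15, 80]
7 | MUL | [-6, -8, 444, 444, 1200]
8 | PUSH 87 | [-6, -8, 444, 444, 1200, 87]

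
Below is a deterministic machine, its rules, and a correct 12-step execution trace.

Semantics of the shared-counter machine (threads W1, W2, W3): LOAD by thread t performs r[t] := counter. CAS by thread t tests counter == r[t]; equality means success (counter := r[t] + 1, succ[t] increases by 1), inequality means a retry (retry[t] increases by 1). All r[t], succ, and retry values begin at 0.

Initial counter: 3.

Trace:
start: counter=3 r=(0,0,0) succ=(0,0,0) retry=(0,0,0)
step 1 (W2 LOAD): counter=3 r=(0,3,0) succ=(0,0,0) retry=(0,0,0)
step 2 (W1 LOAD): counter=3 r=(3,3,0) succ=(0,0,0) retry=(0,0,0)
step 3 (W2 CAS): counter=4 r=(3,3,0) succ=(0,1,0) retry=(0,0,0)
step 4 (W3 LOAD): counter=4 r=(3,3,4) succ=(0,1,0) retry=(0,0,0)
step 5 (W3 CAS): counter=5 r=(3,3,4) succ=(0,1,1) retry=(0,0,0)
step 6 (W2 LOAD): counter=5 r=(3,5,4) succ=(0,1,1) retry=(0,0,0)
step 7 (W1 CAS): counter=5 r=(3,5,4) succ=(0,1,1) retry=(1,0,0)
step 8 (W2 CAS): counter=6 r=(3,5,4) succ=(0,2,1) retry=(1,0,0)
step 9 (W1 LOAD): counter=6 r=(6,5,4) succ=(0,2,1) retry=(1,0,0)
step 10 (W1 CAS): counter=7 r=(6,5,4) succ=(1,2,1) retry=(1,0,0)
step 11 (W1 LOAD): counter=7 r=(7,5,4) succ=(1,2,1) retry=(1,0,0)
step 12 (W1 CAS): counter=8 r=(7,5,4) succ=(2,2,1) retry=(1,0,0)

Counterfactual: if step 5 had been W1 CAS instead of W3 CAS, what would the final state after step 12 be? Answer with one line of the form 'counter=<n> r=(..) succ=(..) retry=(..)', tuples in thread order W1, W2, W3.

(re-executing from step 5 with the substitution; state before step 5: counter=4 r=(3,3,4) succ=(0,1,0) retry=(0,0,0))
step 5 (W1 CAS): counter=4 r=(3,3,4) succ=(0,1,0) retry=(1,0,0)
step 6 (W2 LOAD): counter=4 r=(3,4,4) succ=(0,1,0) retry=(1,0,0)
step 7 (W1 CAS): counter=4 r=(3,4,4) succ=(0,1,0) retry=(2,0,0)
step 8 (W2 CAS): counter=5 r=(3,4,4) succ=(0,2,0) retry=(2,0,0)
step 9 (W1 LOAD): counter=5 r=(5,4,4) succ=(0,2,0) retry=(2,0,0)
step 10 (W1 CAS): counter=6 r=(5,4,4) succ=(1,2,0) retry=(2,0,0)
step 11 (W1 LOAD): counter=6 r=(6,4,4) succ=(1,2,0) retry=(2,0,0)
step 12 (W1 CAS): counter=7 r=(6,4,4) succ=(2,2,0) retry=(2,0,0)

counter=7 r=(6,4,4) succ=(2,2,0) retry=(2,0,0)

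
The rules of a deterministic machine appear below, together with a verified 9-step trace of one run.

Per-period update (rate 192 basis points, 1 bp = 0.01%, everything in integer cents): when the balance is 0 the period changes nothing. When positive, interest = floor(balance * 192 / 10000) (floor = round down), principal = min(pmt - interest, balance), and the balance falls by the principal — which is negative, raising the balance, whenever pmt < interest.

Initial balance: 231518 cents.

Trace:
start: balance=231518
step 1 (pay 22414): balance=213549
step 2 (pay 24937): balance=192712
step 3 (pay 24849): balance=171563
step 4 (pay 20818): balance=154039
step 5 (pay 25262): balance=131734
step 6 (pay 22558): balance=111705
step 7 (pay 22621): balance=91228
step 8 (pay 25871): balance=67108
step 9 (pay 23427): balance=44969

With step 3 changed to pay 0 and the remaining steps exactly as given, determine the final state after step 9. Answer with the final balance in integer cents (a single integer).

72821

(re-executing from step 3 with the substitution; state before step 3: balance=192712)
step 3 (pay 0): balance=196412
step 4 (pay 20818): balance=179365
step 5 (pay 25262): balance=157546
step 6 (pay 22558): balance=138012
step 7 (pay 22621): balance=118040
step 8 (pay 25871): balance=94435
step 9 (pay 23427): balance=72821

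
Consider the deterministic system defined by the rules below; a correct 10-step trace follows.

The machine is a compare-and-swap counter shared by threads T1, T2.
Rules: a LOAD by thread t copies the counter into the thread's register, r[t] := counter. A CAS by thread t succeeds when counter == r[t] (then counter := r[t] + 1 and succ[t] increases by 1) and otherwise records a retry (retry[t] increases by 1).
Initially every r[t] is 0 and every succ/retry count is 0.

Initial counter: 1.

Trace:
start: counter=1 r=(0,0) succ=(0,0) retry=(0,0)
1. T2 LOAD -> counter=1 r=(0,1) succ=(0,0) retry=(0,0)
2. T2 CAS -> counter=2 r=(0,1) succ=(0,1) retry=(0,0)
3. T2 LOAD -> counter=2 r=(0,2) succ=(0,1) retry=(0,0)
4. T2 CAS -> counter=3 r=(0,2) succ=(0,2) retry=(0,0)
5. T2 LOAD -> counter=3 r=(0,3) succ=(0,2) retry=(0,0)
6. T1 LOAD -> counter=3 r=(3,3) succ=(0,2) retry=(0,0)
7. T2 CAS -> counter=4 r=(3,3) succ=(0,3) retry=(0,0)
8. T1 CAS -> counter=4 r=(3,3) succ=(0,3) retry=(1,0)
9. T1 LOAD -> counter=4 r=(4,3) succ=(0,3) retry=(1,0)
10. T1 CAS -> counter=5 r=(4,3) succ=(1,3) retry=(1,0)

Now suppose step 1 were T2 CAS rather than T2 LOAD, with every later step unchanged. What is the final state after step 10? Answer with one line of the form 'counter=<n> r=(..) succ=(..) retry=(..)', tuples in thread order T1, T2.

counter=4 r=(3,2) succ=(1,2) retry=(1,2)

(re-executing from step 1 with the substitution; state before step 1: counter=1 r=(0,0) succ=(0,0) retry=(0,0))
1. T2 CAS -> counter=1 r=(0,0) succ=(0,0) retry=(0,1)
2. T2 CAS -> counter=1 r=(0,0) succ=(0,0) retry=(0,2)
3. T2 LOAD -> counter=1 r=(0,1) succ=(0,0) retry=(0,2)
4. T2 CAS -> counter=2 r=(0,1) succ=(0,1) retry=(0,2)
5. T2 LOAD -> counter=2 r=(0,2) succ=(0,1) retry=(0,2)
6. T1 LOAD -> counter=2 r=(2,2) succ=(0,1) retry=(0,2)
7. T2 CAS -> counter=3 r=(2,2) succ=(0,2) retry=(0,2)
8. T1 CAS -> counter=3 r=(2,2) succ=(0,2) retry=(1,2)
9. T1 LOAD -> counter=3 r=(3,2) succ=(0,2) retry=(1,2)
10. T1 CAS -> counter=4 r=(3,2) succ=(1,2) retry=(1,2)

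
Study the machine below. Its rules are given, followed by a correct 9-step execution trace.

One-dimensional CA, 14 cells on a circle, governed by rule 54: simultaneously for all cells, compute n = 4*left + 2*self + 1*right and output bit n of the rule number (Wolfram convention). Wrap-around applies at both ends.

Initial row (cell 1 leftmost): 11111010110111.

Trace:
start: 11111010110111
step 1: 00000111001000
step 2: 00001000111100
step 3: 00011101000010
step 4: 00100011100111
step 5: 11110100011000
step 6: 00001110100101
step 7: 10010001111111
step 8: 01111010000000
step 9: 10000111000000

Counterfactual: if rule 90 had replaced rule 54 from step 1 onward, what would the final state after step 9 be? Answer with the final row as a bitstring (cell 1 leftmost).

(re-executing steps 1..9 under rule 90; state before step 1: 11111010110111)
step 1: 00001000110100
step 2: 00010101110010
step 3: 00100001011101
step 4: 11010010010100
step 5: 11001101100011
step 6: 01111101110110
step 7: 11000101010111
step 8: 01101000000100
step 9: 11100100001010

11100100001010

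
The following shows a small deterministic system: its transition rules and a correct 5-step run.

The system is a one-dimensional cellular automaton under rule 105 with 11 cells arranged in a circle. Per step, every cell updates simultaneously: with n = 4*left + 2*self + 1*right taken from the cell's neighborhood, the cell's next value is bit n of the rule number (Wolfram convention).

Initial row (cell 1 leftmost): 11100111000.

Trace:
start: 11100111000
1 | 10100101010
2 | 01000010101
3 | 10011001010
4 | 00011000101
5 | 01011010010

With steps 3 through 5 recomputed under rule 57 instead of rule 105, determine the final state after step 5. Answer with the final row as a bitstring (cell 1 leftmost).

(re-executing steps 3..5 under rule 57; state before step 3: 01000010101)
3 | 10111001010
4 | 01100100101
5 | 11010010010

11010010010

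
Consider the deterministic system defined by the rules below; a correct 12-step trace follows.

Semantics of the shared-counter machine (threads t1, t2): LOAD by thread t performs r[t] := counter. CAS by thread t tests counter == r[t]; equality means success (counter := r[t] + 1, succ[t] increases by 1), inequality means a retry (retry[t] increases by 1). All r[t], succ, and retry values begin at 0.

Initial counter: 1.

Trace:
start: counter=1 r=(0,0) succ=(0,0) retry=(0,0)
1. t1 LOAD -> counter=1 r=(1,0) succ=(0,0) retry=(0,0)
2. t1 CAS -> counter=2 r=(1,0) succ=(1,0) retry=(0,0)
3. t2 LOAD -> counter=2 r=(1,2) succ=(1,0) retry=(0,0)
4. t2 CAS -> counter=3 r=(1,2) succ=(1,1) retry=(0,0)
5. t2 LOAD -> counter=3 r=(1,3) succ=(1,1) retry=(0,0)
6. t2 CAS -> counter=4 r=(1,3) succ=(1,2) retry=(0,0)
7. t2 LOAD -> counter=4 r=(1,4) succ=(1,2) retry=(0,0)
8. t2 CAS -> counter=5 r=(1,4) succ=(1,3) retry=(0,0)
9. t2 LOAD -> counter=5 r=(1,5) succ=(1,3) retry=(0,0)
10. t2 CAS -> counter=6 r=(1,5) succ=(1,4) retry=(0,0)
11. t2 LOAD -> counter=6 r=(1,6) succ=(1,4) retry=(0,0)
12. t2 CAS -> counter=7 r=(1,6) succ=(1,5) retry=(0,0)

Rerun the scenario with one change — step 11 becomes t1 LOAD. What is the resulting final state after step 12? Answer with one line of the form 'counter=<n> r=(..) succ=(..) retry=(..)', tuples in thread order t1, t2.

counter=6 r=(6,5) succ=(1,4) retry=(0,1)

(re-executing from step 11 with the substitution; state before step 11: counter=6 r=(1,5) succ=(1,4) retry=(0,0))
11. t1 LOAD -> counter=6 r=(6,5) succ=(1,4) retry=(0,0)
12. t2 CAS -> counter=6 r=(6,5) succ=(1,4) retry=(0,1)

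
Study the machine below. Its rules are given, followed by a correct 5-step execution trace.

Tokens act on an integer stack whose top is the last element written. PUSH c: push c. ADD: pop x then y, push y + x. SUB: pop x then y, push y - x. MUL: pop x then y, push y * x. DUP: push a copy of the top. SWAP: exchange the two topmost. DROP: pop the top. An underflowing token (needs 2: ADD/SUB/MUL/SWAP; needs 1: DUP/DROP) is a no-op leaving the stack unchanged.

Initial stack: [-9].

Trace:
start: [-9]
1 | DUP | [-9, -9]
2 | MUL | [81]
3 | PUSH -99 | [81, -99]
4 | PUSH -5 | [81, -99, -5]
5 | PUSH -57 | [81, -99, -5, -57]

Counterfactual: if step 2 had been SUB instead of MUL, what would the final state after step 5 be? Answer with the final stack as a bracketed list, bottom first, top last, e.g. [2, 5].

(re-executing from step 2 with the substitution; state before step 2: [-9, -9])
2 | SUB | [0]
3 | PUSH -99 | [0, -99]
4 | PUSH -5 | [0, -99, -5]
5 | PUSH -57 | [0, -99, -5, -57]

[0, -99, -5, -57]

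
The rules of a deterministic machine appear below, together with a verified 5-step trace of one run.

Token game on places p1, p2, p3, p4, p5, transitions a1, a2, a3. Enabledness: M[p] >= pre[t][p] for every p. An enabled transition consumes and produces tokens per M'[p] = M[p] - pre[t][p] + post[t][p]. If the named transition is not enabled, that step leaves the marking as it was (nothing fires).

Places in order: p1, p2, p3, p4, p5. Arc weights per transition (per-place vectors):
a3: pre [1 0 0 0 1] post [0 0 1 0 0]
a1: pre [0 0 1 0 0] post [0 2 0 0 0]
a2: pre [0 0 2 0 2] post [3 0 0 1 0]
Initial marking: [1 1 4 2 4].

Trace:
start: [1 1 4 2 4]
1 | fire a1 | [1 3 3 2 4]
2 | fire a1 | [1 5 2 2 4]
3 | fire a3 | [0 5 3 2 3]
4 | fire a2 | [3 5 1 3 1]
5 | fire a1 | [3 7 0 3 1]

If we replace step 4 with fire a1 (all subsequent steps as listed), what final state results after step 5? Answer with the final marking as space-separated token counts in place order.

(re-executing from step 4 with the substitution; state before step 4: [0 5 3 2 3])
4 | fire a1 | [0 7 2 2 3]
5 | fire a1 | [0 9 1 2 3]

0 9 1 2 3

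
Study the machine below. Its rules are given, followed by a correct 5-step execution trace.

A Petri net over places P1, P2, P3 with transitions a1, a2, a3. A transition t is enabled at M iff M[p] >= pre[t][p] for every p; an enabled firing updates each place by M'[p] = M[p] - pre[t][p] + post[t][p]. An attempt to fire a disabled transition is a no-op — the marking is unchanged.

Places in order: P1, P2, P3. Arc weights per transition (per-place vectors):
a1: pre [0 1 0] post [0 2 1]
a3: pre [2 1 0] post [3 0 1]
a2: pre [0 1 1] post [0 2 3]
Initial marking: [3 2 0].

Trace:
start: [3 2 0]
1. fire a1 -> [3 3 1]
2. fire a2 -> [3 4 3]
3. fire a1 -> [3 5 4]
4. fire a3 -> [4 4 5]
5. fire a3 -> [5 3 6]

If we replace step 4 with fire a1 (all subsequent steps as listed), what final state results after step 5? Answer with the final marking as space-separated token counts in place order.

4 5 6

(re-executing from step 4 with the substitution; state before step 4: [3 5 4])
4. fire a1 -> [3 6 5]
5. fire a3 -> [4 5 6]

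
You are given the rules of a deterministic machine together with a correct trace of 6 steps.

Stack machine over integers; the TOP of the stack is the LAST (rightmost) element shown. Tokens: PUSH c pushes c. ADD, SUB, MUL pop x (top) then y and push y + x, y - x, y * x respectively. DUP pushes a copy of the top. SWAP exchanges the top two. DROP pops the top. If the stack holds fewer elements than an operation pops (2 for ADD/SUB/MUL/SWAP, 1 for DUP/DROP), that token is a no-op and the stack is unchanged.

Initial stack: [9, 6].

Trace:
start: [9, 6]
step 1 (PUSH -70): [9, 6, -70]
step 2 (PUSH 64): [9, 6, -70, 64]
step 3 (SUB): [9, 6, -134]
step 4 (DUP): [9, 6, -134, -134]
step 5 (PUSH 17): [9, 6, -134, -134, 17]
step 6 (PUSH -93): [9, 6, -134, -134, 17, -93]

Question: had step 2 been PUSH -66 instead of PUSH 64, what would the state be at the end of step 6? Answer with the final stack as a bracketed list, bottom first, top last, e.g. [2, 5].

(re-executing from step 2 with the substitution; state before step 2: [9, 6, -70])
step 2 (PUSH -66): [9, 6, -70, -66]
step 3 (SUB): [9, 6, -4]
step 4 (DUP): [9, 6, -4, -4]
step 5 (PUSH 17): [9, 6, -4, -4, 17]
step 6 (PUSH -93): [9, 6, -4, -4, 17, -93]

[9, 6, -4, -4, 17, -93]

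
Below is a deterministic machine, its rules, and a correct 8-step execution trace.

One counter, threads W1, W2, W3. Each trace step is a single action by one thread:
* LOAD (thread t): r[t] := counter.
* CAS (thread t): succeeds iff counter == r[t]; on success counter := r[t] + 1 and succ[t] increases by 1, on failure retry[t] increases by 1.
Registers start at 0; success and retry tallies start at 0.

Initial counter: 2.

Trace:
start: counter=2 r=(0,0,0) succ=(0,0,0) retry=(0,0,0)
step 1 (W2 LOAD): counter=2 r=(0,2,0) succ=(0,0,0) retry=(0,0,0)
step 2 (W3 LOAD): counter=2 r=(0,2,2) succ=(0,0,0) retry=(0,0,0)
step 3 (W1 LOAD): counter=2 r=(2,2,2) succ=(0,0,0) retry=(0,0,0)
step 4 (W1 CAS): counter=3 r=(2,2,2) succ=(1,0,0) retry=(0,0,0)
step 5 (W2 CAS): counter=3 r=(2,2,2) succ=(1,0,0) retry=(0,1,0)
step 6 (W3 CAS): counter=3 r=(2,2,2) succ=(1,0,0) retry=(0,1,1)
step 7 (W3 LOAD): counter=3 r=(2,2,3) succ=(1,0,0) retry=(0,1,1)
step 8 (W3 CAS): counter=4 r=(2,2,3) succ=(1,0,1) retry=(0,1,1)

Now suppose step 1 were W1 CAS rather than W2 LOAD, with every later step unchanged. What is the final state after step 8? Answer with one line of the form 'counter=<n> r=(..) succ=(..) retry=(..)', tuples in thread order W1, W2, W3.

(re-executing from step 1 with the substitution; state before step 1: counter=2 r=(0,0,0) succ=(0,0,0) retry=(0,0,0))
step 1 (W1 CAS): counter=2 r=(0,0,0) succ=(0,0,0) retry=(1,0,0)
step 2 (W3 LOAD): counter=2 r=(0,0,2) succ=(0,0,0) retry=(1,0,0)
step 3 (W1 LOAD): counter=2 r=(2,0,2) succ=(0,0,0) retry=(1,0,0)
step 4 (W1 CAS): counter=3 r=(2,0,2) succ=(1,0,0) retry=(1,0,0)
step 5 (W2 CAS): counter=3 r=(2,0,2) succ=(1,0,0) retry=(1,1,0)
step 6 (W3 CAS): counter=3 r=(2,0,2) succ=(1,0,0) retry=(1,1,1)
step 7 (W3 LOAD): counter=3 r=(2,0,3) succ=(1,0,0) retry=(1,1,1)
step 8 (W3 CAS): counter=4 r=(2,0,3) succ=(1,0,1) retry=(1,1,1)

counter=4 r=(2,0,3) succ=(1,0,1) retry=(1,1,1)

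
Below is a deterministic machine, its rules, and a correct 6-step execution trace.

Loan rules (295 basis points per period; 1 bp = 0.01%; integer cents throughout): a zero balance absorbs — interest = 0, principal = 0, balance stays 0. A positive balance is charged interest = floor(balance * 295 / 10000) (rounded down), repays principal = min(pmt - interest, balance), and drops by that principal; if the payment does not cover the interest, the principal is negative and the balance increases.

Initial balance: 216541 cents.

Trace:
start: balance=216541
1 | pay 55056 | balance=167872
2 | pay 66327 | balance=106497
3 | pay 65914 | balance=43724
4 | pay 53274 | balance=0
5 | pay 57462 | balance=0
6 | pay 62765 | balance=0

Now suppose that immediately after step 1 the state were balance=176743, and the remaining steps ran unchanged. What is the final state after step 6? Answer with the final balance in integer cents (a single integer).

state after step 1 := balance=176743
2 | pay 66327 | balance=115629
3 | pay 65914 | balance=53126
4 | pay 53274 | balance=1419
5 | pay 57462 | balance=0
6 | pay 62765 | balance=0

0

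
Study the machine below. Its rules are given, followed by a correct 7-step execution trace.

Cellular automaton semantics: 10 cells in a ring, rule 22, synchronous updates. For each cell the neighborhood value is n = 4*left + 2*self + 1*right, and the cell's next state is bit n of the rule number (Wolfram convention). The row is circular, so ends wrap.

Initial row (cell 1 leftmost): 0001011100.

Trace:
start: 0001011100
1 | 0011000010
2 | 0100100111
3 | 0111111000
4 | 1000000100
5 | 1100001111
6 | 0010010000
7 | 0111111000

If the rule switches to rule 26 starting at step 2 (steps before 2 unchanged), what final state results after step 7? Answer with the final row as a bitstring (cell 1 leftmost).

0110000100

(re-executing steps 2..7 under rule 26; state before step 2: 0011000010)
2 | 0110100101
3 | 0100011000
4 | 1010110100
5 | 0000100011
6 | 1001010110
7 | 0110000100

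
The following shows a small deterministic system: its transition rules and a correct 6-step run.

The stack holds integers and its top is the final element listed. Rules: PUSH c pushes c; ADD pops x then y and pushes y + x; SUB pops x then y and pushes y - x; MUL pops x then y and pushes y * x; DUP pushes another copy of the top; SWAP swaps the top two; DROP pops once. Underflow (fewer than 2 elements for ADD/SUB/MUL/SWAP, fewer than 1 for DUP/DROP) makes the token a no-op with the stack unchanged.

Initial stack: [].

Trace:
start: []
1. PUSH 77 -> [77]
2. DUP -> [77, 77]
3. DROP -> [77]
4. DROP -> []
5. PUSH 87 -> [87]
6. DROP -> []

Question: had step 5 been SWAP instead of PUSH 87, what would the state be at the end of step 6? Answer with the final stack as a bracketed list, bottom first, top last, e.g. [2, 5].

[]

(re-executing from step 5 with the substitution; state before step 5: [])
5. SWAP -> []
6. DROP -> []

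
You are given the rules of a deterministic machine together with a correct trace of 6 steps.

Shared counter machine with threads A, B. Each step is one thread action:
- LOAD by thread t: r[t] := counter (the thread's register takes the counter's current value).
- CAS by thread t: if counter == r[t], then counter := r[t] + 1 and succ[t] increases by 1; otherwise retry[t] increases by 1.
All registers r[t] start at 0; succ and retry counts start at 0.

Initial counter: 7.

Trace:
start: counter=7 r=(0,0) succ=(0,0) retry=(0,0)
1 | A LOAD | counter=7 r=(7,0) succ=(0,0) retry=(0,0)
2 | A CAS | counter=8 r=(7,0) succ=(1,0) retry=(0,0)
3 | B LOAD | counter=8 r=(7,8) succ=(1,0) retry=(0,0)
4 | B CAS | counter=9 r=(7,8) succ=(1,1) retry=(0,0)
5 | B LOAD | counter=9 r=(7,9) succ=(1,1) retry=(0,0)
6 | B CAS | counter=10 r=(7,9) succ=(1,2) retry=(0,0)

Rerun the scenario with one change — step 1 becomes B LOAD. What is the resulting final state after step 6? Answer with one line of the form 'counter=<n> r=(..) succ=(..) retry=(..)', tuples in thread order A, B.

counter=9 r=(0,8) succ=(0,2) retry=(1,0)

(re-executing from step 1 with the substitution; state before step 1: counter=7 r=(0,0) succ=(0,0) retry=(0,0))
1 | B LOAD | counter=7 r=(0,7) succ=(0,0) retry=(0,0)
2 | A CAS | counter=7 r=(0,7) succ=(0,0) retry=(1,0)
3 | B LOAD | counter=7 r=(0,7) succ=(0,0) retry=(1,0)
4 | B CAS | counter=8 r=(0,7) succ=(0,1) retry=(1,0)
5 | B LOAD | counter=8 r=(0,8) succ=(0,1) retry=(1,0)
6 | B CAS | counter=9 r=(0,8) succ=(0,2) retry=(1,0)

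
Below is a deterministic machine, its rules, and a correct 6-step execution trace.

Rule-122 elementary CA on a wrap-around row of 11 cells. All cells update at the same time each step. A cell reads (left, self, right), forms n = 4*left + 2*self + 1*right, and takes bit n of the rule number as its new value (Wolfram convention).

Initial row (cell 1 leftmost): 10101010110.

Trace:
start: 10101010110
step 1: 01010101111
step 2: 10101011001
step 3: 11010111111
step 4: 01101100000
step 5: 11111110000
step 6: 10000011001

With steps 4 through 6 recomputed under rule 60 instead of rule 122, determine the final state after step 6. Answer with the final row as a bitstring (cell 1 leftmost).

00110011000

(re-executing steps 4..6 under rule 60; state before step 4: 11010111111)
step 4: 00111100000
step 5: 00100010000
step 6: 00110011000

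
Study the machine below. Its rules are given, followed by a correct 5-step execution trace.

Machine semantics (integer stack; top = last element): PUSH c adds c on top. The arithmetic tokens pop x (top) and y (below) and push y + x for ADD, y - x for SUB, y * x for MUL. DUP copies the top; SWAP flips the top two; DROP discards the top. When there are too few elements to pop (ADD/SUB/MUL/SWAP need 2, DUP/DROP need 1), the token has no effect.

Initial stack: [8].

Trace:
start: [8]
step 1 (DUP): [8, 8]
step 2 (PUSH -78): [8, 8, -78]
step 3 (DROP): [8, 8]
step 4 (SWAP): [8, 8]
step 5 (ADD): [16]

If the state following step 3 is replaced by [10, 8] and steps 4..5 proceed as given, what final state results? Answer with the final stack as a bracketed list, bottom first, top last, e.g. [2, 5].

[18]

state after step 3 := [10, 8]
step 4 (SWAP): [8, 10]
step 5 (ADD): [18]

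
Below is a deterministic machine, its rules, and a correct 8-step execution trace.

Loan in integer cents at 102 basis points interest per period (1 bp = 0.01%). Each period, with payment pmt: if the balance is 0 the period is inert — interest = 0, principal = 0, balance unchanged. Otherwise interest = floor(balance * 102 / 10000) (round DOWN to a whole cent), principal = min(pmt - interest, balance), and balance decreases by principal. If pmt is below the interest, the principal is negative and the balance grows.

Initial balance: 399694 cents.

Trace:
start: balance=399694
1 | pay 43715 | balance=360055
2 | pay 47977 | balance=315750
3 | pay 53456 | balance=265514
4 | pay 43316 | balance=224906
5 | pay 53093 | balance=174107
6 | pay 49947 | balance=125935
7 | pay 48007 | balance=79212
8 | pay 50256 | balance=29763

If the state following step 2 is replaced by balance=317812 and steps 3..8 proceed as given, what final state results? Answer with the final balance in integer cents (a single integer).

state after step 2 := balance=317812
3 | pay 53456 | balance=267597
4 | pay 43316 | balance=227010
5 | pay 53093 | balance=176232
6 | pay 49947 | balance=128082
7 | pay 48007 | balance=81381
8 | pay 50256 | balance=31955

31955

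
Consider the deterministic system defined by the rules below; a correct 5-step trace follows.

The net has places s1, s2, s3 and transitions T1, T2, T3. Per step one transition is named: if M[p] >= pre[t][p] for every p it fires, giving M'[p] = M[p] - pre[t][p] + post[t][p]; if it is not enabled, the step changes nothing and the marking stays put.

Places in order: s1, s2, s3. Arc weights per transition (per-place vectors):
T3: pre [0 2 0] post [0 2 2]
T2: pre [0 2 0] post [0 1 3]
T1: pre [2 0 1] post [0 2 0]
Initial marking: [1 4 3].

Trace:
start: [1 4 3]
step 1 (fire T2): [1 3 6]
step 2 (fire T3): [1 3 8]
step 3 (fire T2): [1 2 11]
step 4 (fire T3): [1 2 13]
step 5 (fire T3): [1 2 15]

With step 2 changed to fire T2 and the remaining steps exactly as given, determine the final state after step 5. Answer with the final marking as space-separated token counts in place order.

1 1 12

(re-executing from step 2 with the substitution; state before step 2: [1 3 6])
step 2 (fire T2): [1 2 9]
step 3 (fire T2): [1 1 12]
step 4 (fire T3): [1 1 12]
step 5 (fire T3): [1 1 12]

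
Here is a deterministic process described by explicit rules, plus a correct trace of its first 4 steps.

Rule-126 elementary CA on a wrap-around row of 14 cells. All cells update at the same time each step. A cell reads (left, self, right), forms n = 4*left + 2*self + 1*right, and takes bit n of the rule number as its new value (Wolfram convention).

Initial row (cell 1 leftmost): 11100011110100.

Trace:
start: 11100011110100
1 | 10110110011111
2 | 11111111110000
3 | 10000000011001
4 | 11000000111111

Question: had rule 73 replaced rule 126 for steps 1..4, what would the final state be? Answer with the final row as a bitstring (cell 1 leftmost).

10000000010110

(re-executing steps 1..4 under rule 73; state before step 1: 11100011110100)
1 | 10101010010000
2 | 00000000000110
3 | 11111111110110
4 | 10000000010110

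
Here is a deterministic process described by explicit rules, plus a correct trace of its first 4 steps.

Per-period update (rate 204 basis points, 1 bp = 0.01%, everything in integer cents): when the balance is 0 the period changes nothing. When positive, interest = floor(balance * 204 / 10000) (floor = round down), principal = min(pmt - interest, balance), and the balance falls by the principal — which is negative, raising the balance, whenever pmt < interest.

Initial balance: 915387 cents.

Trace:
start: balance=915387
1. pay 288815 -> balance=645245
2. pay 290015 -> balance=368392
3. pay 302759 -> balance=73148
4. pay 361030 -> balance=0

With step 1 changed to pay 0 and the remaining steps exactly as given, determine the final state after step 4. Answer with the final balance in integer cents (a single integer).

20463

(re-executing from step 1 with the substitution; state before step 1: balance=915387)
1. pay 0 -> balance=934060
2. pay 290015 -> balance=663099
3. pay 302759 -> balance=373867
4. pay 361030 -> balance=20463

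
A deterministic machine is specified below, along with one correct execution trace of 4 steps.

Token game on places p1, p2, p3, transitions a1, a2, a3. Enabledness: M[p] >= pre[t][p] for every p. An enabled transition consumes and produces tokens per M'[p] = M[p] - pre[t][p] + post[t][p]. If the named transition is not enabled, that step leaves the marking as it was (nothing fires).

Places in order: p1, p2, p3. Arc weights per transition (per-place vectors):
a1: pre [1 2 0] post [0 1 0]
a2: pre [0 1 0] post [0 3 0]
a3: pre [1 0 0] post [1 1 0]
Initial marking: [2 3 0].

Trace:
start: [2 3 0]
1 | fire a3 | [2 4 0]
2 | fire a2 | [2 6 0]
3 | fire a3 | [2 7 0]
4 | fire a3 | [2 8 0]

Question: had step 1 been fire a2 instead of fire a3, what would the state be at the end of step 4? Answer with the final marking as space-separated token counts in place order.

(re-executing from step 1 with the substitution; state before step 1: [2 3 0])
1 | fire a2 | [2 5 0]
2 | fire a2 | [2 7 0]
3 | fire a3 | [2 8 0]
4 | fire a3 | [2 9 0]

2 9 0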